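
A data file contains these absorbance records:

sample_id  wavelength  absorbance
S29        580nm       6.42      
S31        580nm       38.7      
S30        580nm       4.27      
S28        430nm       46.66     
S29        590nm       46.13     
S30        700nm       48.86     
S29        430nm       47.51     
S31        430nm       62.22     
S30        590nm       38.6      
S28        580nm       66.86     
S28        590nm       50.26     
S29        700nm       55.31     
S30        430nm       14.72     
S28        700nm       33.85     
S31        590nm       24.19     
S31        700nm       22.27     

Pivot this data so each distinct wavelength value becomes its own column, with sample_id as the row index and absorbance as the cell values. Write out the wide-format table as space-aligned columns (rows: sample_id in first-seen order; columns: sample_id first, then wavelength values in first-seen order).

sample_id  580nm  430nm  590nm  700nm
S29        6.42   47.51  46.13  55.31
S31        38.7   62.22  24.19  22.27
S30        4.27   14.72  38.6   48.86
S28        66.86  46.66  50.26  33.85

Columns: sample_id plus the 4 distinct wavelength values (580nm, 430nm, 590nm, 700nm).
For example, row S29 column 580nm takes absorbance=6.42 from the long row (S29, 580nm).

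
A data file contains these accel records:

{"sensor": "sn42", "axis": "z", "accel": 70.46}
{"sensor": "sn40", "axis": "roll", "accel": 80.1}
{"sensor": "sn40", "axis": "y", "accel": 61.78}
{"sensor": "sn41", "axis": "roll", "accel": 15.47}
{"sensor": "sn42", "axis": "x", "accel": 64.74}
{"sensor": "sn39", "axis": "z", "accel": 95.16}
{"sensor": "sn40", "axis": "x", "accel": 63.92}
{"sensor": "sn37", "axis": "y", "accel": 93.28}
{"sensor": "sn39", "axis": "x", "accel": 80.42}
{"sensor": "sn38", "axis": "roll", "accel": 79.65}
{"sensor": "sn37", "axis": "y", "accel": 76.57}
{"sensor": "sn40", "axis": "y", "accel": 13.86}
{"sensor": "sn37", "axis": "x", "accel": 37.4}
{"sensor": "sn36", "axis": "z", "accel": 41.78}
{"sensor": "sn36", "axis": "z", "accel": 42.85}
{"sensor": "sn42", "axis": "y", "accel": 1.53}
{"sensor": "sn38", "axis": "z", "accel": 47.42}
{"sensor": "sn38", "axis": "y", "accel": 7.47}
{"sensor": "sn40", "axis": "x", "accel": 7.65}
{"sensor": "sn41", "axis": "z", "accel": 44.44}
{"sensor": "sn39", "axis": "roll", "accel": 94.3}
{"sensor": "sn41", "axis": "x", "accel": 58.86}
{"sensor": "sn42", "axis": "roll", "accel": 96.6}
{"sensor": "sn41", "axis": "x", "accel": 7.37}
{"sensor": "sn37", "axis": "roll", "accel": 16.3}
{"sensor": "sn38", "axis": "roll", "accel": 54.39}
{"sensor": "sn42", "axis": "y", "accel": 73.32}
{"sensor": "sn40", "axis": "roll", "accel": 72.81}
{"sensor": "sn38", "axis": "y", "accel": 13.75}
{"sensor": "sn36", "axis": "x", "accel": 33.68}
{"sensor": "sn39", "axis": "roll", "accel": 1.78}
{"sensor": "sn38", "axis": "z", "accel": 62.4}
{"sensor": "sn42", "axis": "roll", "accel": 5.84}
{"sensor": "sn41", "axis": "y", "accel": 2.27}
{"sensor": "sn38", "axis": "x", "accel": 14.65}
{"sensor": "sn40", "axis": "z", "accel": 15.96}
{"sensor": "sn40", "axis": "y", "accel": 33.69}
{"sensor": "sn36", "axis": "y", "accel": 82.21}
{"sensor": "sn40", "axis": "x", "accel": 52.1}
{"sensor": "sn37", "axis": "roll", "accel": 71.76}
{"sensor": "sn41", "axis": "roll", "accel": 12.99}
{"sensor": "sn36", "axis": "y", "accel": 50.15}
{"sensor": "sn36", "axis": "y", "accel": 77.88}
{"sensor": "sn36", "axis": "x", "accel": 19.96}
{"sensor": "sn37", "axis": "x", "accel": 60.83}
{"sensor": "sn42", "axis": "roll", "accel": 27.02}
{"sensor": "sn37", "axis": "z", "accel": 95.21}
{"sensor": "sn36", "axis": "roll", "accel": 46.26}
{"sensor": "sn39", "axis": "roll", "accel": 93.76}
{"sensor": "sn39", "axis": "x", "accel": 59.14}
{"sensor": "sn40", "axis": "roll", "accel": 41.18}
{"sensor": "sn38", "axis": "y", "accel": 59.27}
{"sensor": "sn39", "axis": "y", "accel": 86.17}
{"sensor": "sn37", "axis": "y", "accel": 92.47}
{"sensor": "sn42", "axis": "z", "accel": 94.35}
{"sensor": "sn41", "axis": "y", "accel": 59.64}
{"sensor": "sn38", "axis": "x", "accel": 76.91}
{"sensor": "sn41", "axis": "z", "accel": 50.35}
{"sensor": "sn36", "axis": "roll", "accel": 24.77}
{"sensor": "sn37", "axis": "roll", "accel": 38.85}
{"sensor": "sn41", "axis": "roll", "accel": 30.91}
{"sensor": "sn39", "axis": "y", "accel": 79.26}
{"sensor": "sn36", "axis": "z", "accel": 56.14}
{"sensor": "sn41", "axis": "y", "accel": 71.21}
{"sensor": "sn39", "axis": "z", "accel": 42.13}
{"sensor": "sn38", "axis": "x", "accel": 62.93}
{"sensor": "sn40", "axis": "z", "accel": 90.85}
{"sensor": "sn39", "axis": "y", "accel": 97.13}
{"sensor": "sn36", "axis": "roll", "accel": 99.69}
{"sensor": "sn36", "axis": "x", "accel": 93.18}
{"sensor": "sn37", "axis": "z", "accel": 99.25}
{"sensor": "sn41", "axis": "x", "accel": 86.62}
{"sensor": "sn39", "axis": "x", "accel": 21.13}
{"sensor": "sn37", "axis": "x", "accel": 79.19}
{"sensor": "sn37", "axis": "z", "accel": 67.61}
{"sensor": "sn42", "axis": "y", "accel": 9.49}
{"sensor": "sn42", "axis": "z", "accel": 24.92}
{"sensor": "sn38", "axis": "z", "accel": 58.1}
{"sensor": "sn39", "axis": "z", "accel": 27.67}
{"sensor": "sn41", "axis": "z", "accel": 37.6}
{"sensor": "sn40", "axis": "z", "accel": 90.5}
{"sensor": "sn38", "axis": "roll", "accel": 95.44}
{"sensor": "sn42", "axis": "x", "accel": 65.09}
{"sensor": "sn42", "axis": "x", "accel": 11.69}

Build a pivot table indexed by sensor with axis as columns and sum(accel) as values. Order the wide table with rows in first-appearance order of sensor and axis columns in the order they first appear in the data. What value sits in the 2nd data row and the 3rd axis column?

109.33

With rows in first-appearance order of sensor, row 2 is sensor=sn40. axis columns in first-appearance order: z, roll, y, x; column 3 is y.
Long rows with sensor=sn40, axis=y: 61.78 + 13.86 + 33.69 = 109.33.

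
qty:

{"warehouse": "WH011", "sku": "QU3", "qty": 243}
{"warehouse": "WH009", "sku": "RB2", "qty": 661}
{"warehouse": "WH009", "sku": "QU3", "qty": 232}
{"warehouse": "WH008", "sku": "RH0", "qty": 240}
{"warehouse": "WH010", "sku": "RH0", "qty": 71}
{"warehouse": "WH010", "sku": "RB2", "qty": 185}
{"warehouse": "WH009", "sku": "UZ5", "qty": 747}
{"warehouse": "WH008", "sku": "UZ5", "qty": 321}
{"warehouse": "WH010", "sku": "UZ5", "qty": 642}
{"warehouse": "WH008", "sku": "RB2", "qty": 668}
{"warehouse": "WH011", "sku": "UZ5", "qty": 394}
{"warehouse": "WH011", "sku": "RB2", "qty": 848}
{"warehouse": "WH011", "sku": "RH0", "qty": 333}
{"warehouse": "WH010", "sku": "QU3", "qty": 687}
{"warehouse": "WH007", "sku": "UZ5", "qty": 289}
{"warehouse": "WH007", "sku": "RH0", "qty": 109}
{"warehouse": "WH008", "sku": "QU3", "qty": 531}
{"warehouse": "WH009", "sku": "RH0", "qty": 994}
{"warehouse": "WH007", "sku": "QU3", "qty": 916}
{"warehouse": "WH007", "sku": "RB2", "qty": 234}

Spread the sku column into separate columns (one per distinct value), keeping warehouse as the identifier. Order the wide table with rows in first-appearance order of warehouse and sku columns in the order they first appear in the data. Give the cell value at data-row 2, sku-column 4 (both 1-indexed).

747

With rows in first-appearance order of warehouse, row 2 is warehouse=WH009. sku columns in first-appearance order: QU3, RB2, RH0, UZ5; column 4 is UZ5.
Long rows with warehouse=WH009, sku=UZ5: qty = 747.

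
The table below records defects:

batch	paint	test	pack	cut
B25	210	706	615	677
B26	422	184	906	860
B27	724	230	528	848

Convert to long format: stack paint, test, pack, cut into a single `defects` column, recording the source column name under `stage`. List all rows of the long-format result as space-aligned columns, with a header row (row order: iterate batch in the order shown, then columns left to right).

Each (batch, column) pair becomes one row: 3 × 4 = 12 rows.
For example, (B25, paint) → defects=210.

batch  stage  defects
B25    paint  210    
B25    test   706    
B25    pack   615    
B25    cut    677    
B26    paint  422    
B26    test   184    
B26    pack   906    
B26    cut    860    
B27    paint  724    
B27    test   230    
B27    pack   528    
B27    cut    848    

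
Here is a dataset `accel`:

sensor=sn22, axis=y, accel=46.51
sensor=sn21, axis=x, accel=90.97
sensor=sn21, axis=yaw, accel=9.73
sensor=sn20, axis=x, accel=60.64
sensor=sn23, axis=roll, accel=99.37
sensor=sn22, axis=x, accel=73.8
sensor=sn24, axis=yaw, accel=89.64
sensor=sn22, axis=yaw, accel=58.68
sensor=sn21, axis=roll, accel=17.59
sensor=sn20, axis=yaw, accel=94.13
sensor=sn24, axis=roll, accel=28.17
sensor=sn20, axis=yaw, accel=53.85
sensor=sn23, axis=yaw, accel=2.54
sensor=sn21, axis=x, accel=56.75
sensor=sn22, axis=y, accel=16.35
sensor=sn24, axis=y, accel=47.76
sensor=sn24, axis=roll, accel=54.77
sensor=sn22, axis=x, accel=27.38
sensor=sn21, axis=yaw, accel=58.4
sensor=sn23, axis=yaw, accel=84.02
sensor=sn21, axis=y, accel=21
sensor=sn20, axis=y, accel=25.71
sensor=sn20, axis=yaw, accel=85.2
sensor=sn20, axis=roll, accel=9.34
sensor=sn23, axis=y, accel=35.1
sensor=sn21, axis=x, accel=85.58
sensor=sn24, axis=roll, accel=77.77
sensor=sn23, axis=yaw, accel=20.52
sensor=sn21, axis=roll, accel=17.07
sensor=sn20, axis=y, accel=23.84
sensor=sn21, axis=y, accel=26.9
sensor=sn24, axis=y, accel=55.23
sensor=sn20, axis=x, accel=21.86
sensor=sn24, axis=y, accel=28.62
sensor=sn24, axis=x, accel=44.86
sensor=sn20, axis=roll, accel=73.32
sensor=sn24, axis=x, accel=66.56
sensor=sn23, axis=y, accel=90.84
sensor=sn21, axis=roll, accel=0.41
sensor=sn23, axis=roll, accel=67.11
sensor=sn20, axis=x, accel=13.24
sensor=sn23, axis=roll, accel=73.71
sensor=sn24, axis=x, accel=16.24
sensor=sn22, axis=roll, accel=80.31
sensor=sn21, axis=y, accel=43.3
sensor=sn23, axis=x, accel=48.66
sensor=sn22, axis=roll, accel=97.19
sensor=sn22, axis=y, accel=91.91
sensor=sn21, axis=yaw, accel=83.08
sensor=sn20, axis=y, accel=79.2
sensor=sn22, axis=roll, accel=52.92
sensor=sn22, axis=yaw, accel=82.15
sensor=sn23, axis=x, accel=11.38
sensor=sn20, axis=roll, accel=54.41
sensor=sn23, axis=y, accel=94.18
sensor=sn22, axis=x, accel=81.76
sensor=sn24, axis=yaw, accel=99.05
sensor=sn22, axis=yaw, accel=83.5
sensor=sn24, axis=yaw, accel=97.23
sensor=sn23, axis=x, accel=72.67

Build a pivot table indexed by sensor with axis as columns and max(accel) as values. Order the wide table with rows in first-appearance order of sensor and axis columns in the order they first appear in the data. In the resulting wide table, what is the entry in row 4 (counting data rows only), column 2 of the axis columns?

With rows in first-appearance order of sensor, row 4 is sensor=sn23. axis columns in first-appearance order: y, x, yaw, roll; column 2 is x.
Long rows with sensor=sn23, axis=x: max(48.66, 11.38, 72.67) = 72.67.

72.67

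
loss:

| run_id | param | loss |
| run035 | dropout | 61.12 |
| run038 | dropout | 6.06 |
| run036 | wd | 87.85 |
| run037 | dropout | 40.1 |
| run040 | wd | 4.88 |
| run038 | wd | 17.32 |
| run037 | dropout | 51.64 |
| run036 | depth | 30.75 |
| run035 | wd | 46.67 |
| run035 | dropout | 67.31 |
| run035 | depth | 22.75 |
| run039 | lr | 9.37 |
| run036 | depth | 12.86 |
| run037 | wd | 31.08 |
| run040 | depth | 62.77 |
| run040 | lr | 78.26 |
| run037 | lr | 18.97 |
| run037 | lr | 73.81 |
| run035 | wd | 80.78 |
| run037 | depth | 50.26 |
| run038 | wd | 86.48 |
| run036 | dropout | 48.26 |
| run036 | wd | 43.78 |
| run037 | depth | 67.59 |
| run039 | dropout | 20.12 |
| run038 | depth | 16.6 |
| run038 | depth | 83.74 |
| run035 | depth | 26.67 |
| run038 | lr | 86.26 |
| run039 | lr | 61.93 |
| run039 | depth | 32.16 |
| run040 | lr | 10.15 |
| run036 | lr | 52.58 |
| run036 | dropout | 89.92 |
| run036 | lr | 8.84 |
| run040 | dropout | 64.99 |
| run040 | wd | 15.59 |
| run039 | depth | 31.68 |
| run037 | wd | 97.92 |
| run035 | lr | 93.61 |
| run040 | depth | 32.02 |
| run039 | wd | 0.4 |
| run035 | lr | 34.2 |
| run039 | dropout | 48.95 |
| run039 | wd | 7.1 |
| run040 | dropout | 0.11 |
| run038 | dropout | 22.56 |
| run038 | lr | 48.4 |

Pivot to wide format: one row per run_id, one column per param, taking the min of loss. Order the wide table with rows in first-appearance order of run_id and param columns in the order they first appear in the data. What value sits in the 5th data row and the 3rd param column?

32.02

With rows in first-appearance order of run_id, row 5 is run_id=run040. param columns in first-appearance order: dropout, wd, depth, lr; column 3 is depth.
Long rows with run_id=run040, param=depth: min(62.77, 32.02) = 32.02.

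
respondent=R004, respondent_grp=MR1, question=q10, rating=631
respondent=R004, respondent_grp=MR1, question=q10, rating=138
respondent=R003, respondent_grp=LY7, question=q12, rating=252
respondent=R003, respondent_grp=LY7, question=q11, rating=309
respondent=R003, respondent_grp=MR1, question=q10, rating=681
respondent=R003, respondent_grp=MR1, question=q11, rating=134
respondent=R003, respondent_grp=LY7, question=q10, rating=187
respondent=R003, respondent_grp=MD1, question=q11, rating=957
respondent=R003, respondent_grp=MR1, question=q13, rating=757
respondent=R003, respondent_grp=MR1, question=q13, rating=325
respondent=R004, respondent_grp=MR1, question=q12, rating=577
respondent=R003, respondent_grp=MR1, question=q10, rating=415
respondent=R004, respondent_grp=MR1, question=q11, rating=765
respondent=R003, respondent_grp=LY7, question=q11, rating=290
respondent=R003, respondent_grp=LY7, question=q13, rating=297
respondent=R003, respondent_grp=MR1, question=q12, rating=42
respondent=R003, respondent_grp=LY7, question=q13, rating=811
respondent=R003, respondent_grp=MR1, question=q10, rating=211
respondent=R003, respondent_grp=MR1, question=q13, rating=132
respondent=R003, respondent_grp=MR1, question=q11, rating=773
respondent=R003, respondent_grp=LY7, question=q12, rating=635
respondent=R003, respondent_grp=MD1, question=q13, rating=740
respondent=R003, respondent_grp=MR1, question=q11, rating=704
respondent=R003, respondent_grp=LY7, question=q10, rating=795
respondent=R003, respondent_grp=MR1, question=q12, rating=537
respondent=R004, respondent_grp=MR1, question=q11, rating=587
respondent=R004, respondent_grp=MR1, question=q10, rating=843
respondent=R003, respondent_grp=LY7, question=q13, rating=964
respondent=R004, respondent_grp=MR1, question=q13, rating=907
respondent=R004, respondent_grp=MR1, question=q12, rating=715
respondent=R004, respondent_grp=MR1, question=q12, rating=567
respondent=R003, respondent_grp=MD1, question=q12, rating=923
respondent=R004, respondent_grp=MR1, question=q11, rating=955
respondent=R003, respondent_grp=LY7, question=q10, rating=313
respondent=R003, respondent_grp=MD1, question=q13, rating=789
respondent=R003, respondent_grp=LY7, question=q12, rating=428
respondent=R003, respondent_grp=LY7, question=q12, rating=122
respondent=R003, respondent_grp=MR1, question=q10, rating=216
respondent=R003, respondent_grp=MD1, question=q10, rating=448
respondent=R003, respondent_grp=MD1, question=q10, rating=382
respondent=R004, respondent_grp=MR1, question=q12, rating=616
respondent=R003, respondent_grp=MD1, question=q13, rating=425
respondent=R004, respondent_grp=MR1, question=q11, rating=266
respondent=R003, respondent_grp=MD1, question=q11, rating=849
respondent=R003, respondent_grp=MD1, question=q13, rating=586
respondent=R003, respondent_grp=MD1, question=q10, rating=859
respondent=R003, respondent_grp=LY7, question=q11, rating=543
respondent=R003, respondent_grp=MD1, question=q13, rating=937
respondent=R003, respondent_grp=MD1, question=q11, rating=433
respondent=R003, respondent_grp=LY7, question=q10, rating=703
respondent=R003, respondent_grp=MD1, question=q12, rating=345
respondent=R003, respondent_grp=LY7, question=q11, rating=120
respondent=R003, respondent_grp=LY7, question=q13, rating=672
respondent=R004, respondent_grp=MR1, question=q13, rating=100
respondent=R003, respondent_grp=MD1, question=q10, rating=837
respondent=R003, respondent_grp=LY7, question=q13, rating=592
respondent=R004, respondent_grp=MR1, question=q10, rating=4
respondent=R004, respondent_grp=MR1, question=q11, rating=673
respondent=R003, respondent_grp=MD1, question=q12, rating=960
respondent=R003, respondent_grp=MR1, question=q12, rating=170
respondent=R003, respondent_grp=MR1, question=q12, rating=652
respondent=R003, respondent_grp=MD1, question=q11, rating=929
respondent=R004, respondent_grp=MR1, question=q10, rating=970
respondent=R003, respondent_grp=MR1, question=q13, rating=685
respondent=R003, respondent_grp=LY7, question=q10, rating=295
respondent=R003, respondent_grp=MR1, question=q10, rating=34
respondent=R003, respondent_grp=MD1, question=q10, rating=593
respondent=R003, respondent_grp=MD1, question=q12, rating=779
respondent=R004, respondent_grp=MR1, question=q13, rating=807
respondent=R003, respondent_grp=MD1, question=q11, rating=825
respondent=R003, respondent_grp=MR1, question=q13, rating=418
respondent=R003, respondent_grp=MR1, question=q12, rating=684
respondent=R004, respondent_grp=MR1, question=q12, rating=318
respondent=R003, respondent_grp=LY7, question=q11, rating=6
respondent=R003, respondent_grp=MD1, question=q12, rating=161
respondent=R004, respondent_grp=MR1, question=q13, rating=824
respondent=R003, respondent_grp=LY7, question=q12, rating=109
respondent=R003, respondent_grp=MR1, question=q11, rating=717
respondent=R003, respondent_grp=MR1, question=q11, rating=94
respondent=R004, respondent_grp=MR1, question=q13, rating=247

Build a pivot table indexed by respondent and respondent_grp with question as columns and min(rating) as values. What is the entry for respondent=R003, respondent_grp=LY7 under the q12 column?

Rows with respondent=R003, respondent_grp=LY7 and question=q12: rating values are 252, 635, 428, 122, 109.
min(252, 635, 428, 122, 109) = 109.

109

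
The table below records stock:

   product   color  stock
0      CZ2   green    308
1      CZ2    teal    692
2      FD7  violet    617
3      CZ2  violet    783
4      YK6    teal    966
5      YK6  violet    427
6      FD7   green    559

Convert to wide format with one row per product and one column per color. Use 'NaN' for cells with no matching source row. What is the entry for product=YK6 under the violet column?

427

The long row with product=YK6, color=violet has stock=427.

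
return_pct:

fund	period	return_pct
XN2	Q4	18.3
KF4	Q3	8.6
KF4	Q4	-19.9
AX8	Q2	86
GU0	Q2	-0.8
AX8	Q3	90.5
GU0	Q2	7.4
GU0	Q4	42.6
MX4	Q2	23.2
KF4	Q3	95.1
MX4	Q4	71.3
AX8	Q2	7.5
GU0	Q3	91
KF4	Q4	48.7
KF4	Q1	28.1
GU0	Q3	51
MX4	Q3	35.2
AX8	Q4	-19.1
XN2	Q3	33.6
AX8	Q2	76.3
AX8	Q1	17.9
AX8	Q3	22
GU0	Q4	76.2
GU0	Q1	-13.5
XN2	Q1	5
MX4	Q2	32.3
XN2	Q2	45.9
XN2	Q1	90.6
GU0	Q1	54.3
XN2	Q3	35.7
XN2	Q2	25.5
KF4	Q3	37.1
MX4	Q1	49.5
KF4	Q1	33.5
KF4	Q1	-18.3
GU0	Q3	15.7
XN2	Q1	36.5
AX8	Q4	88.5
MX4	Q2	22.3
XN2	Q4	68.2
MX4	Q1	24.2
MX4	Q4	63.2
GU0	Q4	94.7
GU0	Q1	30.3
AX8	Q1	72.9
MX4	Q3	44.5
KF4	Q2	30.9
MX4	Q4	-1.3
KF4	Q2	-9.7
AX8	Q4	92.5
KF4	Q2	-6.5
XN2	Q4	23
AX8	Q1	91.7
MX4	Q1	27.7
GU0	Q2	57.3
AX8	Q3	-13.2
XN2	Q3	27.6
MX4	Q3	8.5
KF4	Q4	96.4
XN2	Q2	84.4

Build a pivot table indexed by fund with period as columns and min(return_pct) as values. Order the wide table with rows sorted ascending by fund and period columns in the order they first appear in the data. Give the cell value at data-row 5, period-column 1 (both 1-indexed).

With rows sorted ascending by fund, row 5 is fund=XN2. period columns in first-appearance order: Q4, Q3, Q2, Q1; column 1 is Q4.
Long rows with fund=XN2, period=Q4: min(18.3, 68.2, 23) = 18.3.

18.3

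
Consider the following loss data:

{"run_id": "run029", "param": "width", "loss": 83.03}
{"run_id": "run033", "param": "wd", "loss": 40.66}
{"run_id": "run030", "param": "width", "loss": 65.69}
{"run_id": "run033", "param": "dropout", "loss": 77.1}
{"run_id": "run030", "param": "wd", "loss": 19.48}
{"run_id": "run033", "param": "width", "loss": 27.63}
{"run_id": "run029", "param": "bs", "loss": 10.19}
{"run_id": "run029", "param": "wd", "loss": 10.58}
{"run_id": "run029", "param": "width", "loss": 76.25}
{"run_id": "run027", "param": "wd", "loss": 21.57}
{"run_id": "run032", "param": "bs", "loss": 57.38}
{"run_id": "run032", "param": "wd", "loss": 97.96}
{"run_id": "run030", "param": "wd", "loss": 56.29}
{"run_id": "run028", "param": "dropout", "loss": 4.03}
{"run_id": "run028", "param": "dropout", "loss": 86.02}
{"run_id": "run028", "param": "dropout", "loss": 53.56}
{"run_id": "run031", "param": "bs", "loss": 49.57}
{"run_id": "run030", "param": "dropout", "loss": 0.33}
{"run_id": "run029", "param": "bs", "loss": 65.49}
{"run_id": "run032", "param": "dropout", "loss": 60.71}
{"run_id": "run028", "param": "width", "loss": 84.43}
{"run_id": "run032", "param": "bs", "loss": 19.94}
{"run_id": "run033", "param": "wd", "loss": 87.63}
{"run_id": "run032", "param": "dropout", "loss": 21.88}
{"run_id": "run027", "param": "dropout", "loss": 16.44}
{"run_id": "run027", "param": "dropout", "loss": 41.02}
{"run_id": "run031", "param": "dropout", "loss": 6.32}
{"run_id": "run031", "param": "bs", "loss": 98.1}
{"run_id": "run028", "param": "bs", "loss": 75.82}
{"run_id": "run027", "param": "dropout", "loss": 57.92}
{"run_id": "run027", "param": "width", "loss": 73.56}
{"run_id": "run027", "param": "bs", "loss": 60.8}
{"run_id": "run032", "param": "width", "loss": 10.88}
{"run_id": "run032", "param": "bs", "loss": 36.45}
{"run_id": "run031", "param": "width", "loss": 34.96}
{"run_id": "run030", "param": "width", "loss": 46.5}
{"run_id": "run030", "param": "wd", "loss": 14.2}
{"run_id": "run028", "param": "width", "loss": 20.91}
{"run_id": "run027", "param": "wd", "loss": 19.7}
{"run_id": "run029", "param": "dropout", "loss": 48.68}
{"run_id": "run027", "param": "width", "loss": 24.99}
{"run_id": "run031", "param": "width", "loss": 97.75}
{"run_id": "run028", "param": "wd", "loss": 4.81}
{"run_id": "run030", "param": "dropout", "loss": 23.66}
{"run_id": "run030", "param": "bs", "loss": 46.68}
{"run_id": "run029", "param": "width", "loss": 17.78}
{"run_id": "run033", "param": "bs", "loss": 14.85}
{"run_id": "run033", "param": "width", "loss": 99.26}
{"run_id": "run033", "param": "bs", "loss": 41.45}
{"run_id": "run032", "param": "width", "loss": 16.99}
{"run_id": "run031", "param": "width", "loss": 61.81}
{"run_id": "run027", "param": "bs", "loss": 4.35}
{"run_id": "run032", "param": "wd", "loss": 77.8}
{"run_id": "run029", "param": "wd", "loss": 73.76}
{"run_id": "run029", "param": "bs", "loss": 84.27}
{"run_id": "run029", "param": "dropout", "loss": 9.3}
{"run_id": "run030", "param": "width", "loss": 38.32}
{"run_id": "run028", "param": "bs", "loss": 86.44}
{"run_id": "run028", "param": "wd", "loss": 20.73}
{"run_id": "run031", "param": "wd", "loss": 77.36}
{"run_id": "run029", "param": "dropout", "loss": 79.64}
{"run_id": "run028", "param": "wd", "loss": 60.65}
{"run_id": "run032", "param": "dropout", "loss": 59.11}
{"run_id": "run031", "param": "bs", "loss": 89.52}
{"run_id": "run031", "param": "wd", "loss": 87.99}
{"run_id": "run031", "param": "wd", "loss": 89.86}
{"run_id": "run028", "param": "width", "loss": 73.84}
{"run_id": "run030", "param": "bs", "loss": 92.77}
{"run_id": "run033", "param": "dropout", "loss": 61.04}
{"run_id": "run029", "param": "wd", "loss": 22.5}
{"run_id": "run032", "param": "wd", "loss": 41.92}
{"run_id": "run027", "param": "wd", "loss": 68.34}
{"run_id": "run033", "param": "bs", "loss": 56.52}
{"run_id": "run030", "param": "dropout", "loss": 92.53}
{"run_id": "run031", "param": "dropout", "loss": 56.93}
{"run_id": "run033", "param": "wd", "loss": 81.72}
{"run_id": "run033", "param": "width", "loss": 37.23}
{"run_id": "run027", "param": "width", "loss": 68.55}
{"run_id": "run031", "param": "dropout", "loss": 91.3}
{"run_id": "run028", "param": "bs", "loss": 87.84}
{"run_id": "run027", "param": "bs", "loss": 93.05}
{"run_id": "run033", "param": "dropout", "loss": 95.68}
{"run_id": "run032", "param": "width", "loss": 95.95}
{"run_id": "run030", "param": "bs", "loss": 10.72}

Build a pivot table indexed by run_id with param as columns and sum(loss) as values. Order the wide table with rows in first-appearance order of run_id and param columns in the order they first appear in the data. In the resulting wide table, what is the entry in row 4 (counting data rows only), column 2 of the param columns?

With rows in first-appearance order of run_id, row 4 is run_id=run027. param columns in first-appearance order: width, wd, dropout, bs; column 2 is wd.
Long rows with run_id=run027, param=wd: 21.57 + 19.7 + 68.34 = 109.61.

109.61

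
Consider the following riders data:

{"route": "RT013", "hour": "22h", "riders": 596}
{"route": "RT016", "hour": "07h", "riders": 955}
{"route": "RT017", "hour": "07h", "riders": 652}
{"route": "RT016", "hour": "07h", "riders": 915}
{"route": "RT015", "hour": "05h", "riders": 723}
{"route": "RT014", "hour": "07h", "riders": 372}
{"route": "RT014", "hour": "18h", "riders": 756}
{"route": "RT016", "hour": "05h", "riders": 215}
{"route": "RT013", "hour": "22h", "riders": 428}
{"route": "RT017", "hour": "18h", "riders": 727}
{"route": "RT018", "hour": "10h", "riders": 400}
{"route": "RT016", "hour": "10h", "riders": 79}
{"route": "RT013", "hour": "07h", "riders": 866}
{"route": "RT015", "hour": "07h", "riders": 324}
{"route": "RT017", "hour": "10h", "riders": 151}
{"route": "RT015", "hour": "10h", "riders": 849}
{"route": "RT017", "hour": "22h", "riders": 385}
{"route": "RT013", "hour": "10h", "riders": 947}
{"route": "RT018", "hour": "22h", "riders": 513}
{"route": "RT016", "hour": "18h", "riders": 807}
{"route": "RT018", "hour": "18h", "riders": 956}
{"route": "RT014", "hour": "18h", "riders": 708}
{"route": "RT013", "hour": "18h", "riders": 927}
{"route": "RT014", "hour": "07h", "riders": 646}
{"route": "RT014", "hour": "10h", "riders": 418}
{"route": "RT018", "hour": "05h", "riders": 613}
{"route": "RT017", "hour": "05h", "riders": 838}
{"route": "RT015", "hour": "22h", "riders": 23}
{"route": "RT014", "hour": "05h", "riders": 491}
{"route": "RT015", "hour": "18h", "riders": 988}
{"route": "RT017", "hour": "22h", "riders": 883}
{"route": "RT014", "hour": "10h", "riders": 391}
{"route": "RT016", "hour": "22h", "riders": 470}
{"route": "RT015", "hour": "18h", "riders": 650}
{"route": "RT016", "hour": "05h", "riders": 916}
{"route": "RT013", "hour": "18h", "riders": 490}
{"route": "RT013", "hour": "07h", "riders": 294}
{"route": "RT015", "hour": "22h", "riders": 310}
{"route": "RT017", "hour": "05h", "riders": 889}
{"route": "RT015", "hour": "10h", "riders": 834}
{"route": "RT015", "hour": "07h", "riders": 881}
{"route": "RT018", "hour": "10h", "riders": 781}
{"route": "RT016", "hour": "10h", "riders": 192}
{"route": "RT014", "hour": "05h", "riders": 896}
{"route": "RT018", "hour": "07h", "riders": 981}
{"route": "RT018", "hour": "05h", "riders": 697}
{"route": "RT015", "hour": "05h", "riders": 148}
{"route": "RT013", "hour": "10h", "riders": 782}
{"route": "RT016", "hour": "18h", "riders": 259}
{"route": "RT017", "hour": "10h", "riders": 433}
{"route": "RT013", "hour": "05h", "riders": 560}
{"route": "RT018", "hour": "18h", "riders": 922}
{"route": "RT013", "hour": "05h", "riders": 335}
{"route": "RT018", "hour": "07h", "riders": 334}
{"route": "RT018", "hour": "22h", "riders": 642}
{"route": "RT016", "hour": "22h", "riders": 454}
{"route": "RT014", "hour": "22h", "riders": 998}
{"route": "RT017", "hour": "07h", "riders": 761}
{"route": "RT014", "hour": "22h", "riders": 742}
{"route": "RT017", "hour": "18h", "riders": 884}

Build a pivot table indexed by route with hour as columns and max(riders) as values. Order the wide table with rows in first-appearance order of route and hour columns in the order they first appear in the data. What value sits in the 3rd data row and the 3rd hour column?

With rows in first-appearance order of route, row 3 is route=RT017. hour columns in first-appearance order: 22h, 07h, 05h, 18h, 10h; column 3 is 05h.
Long rows with route=RT017, hour=05h: max(838, 889) = 889.

889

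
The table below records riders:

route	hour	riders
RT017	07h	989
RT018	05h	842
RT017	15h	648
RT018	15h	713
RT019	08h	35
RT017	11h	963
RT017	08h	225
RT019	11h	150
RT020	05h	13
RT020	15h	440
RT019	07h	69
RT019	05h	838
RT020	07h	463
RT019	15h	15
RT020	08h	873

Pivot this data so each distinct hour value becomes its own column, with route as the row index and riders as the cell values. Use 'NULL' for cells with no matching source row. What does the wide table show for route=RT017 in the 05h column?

No long-format row has route=RT017 and hour=05h, so the cell is NULL.

NULL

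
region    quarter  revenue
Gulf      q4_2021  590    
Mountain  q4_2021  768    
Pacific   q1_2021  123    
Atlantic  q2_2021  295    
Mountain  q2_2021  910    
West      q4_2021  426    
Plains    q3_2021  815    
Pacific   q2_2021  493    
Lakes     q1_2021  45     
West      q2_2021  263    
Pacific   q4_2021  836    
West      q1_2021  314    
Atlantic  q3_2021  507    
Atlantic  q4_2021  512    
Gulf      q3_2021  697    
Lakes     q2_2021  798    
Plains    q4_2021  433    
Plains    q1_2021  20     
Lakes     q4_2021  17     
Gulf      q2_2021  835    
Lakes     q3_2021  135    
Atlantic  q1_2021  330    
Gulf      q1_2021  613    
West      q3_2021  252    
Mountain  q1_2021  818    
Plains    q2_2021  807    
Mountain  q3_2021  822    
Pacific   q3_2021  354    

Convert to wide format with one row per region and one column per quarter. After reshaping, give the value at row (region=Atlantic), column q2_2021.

295

Wide layout: rows indexed by region, columns are the 4 distinct quarter values (q4_2021, q1_2021, q2_2021, q3_2021).
Cell (region=Atlantic, quarter=q2_2021) draws from the long row where region=Atlantic and quarter=q2_2021, which has revenue=295.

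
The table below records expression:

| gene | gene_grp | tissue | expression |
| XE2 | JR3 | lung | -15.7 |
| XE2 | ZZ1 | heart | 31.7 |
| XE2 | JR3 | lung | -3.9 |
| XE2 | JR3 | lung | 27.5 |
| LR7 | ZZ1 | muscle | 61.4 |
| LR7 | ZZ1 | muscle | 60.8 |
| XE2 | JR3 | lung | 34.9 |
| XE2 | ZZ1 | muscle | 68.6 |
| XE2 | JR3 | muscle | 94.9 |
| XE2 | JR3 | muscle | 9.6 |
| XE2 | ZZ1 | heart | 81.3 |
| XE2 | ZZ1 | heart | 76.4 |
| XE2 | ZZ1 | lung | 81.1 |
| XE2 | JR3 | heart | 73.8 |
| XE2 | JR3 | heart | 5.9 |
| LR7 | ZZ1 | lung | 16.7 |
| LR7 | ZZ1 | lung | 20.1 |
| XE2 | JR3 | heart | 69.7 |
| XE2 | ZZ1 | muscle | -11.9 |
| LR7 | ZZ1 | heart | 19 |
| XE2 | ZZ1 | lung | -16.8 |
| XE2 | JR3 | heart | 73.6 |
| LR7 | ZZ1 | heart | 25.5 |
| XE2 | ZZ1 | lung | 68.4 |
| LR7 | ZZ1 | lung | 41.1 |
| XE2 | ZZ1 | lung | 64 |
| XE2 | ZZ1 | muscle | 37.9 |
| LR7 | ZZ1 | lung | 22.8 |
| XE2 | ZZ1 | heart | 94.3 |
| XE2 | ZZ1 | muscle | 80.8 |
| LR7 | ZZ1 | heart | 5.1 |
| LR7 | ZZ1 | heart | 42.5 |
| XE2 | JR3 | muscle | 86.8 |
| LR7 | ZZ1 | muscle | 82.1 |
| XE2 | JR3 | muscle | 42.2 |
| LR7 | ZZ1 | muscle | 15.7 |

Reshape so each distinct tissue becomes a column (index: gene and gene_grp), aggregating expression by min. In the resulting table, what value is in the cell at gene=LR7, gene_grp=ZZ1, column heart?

Rows with gene=LR7, gene_grp=ZZ1 and tissue=heart: expression values are 19, 25.5, 5.1, 42.5.
min(19, 25.5, 5.1, 42.5) = 5.1.

5.1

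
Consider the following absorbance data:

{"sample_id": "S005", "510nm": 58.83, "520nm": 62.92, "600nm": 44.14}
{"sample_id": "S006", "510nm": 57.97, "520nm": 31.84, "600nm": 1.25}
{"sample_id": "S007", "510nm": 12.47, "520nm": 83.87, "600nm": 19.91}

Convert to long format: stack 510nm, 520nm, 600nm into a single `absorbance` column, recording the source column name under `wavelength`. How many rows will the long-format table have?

3 sample_id values × 3 melted columns = 9 rows.

9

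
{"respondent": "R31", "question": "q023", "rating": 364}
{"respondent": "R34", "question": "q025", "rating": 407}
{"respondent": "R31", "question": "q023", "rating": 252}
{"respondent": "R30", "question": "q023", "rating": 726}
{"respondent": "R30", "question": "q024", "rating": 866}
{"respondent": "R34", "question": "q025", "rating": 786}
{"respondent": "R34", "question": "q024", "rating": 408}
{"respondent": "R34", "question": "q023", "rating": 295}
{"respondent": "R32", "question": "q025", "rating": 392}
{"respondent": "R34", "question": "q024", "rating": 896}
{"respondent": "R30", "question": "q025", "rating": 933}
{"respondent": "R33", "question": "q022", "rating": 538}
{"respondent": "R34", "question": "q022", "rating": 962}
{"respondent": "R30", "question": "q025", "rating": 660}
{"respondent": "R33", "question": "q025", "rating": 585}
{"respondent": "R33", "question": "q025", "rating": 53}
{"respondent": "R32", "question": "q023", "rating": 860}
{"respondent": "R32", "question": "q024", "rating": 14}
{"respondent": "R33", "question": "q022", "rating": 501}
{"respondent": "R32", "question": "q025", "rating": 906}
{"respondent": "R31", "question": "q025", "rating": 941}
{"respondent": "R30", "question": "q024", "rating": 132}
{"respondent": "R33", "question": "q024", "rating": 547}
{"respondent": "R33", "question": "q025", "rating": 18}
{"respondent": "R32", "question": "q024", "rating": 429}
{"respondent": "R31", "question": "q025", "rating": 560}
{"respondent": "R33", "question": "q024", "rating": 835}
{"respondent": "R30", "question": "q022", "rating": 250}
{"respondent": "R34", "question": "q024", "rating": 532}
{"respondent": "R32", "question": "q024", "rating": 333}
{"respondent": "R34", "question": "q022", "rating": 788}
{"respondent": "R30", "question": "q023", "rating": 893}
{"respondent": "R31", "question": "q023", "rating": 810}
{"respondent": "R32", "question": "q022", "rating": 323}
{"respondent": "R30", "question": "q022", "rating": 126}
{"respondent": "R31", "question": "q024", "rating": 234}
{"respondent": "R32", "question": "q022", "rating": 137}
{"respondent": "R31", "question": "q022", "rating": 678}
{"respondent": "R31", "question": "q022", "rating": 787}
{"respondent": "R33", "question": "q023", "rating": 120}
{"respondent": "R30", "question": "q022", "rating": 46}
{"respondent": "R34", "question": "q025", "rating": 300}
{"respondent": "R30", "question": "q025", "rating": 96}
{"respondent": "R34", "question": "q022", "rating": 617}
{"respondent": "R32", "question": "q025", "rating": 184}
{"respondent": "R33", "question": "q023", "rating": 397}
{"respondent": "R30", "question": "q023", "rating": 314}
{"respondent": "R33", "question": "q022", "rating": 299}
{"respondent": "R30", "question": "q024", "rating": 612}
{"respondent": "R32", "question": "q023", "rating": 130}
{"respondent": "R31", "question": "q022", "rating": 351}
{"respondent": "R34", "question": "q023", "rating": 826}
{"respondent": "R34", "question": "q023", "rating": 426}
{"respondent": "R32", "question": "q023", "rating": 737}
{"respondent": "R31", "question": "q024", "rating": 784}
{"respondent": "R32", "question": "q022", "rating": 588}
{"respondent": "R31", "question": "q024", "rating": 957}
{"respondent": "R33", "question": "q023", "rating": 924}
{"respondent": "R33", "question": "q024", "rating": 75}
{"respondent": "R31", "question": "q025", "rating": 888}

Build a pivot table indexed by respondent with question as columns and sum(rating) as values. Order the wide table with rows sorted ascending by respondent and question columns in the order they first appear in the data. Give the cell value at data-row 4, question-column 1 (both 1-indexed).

With rows sorted ascending by respondent, row 4 is respondent=R33. question columns in first-appearance order: q023, q025, q024, q022; column 1 is q023.
Long rows with respondent=R33, question=q023: 120 + 397 + 924 = 1441.

1441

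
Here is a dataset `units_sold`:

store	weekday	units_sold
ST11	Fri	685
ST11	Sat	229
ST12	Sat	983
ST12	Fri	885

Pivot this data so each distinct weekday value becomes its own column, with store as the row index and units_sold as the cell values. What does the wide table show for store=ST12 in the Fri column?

Wide layout: rows indexed by store, columns are the 2 distinct weekday values (Fri, Sat).
Cell (store=ST12, weekday=Fri) draws from the long row where store=ST12 and weekday=Fri, which has units_sold=885.

885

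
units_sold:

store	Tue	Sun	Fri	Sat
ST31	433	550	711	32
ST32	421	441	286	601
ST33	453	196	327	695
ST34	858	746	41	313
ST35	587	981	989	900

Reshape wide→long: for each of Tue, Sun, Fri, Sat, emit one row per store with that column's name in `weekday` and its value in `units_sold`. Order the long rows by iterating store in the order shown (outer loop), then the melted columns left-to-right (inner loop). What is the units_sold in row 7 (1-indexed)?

286

20 rows total (5 × 4). Row 7: index ⌊(7-1)/4⌋ = 1 into store → ST32; (7-1) mod 4 = 2 into the melted columns → Fri.
So row 7 is (ST32, Fri, 286); units_sold = 286.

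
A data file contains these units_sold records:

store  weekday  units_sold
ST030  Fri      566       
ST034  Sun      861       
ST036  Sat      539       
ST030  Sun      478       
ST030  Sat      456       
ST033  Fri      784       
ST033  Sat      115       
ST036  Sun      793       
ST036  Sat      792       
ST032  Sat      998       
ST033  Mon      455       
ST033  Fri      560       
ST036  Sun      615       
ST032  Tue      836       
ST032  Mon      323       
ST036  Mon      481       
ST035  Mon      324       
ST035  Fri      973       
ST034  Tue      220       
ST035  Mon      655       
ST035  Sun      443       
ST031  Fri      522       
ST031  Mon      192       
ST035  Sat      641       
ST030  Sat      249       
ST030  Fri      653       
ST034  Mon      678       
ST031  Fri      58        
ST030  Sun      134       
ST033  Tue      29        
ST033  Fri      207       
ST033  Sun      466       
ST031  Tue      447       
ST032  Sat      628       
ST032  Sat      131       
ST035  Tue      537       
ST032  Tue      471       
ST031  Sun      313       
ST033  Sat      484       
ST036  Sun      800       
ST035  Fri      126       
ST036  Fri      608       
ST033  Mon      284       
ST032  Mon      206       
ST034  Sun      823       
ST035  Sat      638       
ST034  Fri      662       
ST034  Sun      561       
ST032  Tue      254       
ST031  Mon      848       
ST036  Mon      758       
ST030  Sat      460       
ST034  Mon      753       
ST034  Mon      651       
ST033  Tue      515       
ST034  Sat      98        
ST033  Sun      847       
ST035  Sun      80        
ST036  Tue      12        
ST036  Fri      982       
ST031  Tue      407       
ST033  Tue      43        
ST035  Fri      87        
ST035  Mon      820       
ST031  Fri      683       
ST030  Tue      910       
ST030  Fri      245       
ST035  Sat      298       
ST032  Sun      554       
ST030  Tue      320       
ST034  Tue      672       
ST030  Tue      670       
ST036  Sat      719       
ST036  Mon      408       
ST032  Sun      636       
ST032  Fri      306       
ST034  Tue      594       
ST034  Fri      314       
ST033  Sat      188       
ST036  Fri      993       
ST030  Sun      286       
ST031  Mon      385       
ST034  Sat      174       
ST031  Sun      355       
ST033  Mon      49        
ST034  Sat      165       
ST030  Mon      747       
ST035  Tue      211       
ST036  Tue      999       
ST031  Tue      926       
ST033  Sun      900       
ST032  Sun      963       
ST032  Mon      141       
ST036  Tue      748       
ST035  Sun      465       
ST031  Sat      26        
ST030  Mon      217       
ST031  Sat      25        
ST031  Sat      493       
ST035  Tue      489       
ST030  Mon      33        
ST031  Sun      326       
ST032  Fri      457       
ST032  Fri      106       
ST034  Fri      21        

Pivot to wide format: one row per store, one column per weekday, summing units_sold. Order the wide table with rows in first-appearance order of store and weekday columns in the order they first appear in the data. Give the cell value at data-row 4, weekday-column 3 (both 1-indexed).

787

With rows in first-appearance order of store, row 4 is store=ST033. weekday columns in first-appearance order: Fri, Sun, Sat, Mon, Tue; column 3 is Sat.
Long rows with store=ST033, weekday=Sat: 115 + 484 + 188 = 787.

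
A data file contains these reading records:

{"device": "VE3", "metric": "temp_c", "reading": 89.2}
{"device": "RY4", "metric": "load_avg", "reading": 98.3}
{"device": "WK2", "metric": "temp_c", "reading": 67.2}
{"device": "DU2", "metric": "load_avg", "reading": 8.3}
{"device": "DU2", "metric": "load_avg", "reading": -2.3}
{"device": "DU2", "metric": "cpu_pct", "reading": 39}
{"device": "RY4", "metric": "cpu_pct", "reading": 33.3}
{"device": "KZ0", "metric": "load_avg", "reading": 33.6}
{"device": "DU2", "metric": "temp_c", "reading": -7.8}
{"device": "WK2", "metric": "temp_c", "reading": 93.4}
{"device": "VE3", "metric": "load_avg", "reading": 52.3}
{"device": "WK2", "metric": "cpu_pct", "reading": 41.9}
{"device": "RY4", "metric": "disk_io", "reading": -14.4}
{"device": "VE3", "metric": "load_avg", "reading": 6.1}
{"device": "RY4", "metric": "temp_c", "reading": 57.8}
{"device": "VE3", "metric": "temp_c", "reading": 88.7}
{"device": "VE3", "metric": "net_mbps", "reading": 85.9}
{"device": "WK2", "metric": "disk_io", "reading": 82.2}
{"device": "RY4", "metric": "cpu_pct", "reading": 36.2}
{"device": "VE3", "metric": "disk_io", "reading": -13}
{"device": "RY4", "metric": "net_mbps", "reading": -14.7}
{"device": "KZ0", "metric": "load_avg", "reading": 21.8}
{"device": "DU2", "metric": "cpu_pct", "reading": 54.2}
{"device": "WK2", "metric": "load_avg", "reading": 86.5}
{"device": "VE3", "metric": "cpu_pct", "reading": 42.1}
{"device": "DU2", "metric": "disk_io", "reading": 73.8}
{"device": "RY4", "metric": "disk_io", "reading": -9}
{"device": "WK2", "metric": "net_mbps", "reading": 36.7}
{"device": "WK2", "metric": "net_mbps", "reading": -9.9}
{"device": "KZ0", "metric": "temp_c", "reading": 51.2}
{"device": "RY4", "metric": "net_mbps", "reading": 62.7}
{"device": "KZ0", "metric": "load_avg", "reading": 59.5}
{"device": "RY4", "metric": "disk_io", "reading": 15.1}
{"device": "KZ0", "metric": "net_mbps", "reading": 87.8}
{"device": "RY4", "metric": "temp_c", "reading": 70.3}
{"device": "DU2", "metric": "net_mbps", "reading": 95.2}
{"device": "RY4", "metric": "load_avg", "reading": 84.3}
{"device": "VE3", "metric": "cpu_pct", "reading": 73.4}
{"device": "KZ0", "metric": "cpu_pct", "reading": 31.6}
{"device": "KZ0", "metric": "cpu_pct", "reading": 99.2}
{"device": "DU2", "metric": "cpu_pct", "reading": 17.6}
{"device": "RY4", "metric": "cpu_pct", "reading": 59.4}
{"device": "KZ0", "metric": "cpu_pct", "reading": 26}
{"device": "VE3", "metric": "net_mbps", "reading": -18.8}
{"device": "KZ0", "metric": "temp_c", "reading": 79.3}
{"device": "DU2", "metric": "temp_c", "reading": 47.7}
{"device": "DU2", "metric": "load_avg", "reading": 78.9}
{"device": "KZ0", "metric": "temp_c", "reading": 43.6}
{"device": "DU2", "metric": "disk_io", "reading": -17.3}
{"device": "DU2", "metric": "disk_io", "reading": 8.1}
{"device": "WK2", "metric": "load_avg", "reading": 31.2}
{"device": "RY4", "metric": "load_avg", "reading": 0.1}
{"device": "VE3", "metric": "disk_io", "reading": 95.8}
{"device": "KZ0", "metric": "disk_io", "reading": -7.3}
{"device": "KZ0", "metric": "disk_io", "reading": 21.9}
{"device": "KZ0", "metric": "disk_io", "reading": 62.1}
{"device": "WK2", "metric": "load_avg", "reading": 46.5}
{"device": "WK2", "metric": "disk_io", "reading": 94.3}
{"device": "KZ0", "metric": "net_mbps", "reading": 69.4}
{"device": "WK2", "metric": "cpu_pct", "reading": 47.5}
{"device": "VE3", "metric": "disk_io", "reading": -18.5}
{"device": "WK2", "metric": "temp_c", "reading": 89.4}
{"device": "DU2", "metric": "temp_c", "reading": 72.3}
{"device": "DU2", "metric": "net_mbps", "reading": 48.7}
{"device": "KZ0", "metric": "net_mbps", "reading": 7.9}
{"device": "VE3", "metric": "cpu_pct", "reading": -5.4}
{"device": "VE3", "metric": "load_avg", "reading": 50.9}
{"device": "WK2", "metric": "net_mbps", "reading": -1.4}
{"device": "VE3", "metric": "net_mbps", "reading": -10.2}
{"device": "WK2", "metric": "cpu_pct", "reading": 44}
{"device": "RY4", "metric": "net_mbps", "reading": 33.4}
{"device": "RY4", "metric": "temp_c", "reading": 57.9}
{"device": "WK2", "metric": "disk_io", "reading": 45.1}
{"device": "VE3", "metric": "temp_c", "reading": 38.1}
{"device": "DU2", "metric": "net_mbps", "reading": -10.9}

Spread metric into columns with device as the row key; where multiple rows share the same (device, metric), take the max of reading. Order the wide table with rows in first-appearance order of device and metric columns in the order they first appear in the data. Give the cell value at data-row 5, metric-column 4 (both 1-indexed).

With rows in first-appearance order of device, row 5 is device=KZ0. metric columns in first-appearance order: temp_c, load_avg, cpu_pct, disk_io, net_mbps; column 4 is disk_io.
Long rows with device=KZ0, metric=disk_io: max(-7.3, 21.9, 62.1) = 62.1.

62.1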